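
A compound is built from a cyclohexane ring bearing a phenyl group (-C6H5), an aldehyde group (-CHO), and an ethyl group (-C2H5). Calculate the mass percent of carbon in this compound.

83.28%

Atom tally by fragment:
  cyclohexane ring core → C:6 H:12
  (− 3 ring H displaced by substituents)
  + C6H5 → C:6 H:5
  + CHO → C:1 H:1 O:1
  + C2H5 → C:2 H:5
Element totals:
  C: 15
  H: 20
  O: 1
Molecular formula: C15H20O.
Molar mass = 216.324 g/mol.
Mass from C: 15 × 12.011 = 180.165 g/mol.
%C = 180.165 / 216.324 × 100 = 83.28%.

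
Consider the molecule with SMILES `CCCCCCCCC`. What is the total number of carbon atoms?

Atom tally by fragment:
  CH3 → C:1 H:3
  CH2 → C:1 H:2
  CH2 → C:1 H:2
  CH2 → C:1 H:2
  CH2 → C:1 H:2
  CH2 → C:1 H:2
  CH2 → C:1 H:2
  CH2 → C:1 H:2
  CH3 → C:1 H:3
Element totals:
  C: 9
  H: 20

9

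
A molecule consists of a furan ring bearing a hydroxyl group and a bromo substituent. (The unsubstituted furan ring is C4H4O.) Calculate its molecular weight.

162.97 g/mol

Atom tally by fragment:
  furan ring core → C:4 H:4 O:1
  (− 2 ring H displaced by substituents)
  + OH → O:1 H:1
  + Br → Br:1
Element totals:
  C: 4
  H: 3
  Br: 1
  O: 2
Molecular formula: C4H3BrO2.
  M = 4(12.011) + 3(1.008) + 79.904 + 2(15.999)
    = 48.044 + 3.024 + 79.904 + 31.998 = 162.970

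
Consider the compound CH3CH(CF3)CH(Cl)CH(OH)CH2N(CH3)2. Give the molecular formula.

Atom tally by fragment:
  CH3 → C:1 H:3
  CH(CF3) → C:2 H:1 F:3
  CH(Cl) → C:1 H:1 Cl:1
  CH(OH) → C:1 H:2 O:1
  CH2N(CH3)2 → C:3 H:8 N:1
Element totals:
  C: 8
  H: 15
  Cl: 1
  F: 3
  N: 1
  O: 1

C8H15ClF3NO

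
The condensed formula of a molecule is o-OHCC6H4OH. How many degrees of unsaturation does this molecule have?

5

Atom tally by fragment:
  benzene ring core → C:6 H:6
  (− 2 ring H displaced by substituents)
  + CHO → C:1 H:1 O:1
  + OH → O:1 H:1
Element totals:
  C: 7
  H: 6
  O: 2
Molecular formula: C7H6O2.
DoU = (2C + 2 + N − H − X) / 2 = (2·7 + 2 + 0 − 6 − 0) / 2 = 5.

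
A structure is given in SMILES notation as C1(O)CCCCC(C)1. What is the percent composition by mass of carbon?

Atom tally by fragment:
  cyclohexane ring core → C:6 H:12
  (− 2 ring H displaced by substituents)
  + OH → O:1 H:1
  + CH3 → C:1 H:3
Element totals:
  C: 7
  H: 14
  O: 1
Molecular formula: C7H14O.
Molar mass = 114.188 g/mol.
Mass from C: 7 × 12.011 = 84.077 g/mol.
%C = 84.077 / 114.188 × 100 = 73.63%.

73.63%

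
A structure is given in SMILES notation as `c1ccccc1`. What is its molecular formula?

Atom tally by fragment:
  benzene ring core → C:6 H:6
Element totals:
  C: 6
  H: 6

C6H6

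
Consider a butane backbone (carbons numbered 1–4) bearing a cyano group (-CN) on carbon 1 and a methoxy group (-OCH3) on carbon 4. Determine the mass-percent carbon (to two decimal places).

Atom tally by fragment:
  NCCH2 → C:2 H:2 N:1
  CH2 → C:1 H:2
  CH2 → C:1 H:2
  CH2OCH3 → C:2 H:5 O:1
Element totals:
  C: 6
  H: 11
  N: 1
  O: 1
Molecular formula: C6H11NO.
Molar mass = 113.160 g/mol.
Mass from C: 6 × 12.011 = 72.066 g/mol.
%C = 72.066 / 113.160 × 100 = 63.69%.

63.69%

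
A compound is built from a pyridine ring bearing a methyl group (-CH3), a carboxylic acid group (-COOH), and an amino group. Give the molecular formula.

C7H8N2O2

Atom tally by fragment:
  pyridine ring core → C:5 H:5 N:1
  (− 3 ring H displaced by substituents)
  + CH3 → C:1 H:3
  + COOH → C:1 H:1 O:2
  + NH2 → N:1 H:2
Element totals:
  C: 7
  H: 8
  N: 2
  O: 2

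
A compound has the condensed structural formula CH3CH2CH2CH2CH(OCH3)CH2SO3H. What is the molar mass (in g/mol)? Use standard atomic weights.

Atom tally by fragment:
  CH3 → C:1 H:3
  CH2 → C:1 H:2
  CH2 → C:1 H:2
  CH2 → C:1 H:2
  CH(OCH3) → C:2 H:4 O:1
  CH2SO3H → C:1 H:3 S:1 O:3
Element totals:
  C: 7
  H: 16
  O: 4
  S: 1
Molecular formula: C7H16O4S.
  M = 7(12.011) + 16(1.008) + 4(15.999) + 32.06
    = 84.077 + 16.128 + 63.996 + 32.060 = 196.261

196.26 g/mol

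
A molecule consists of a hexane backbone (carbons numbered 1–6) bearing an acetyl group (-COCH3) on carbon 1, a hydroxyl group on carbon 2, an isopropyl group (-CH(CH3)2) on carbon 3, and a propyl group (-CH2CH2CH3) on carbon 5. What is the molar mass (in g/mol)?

Atom tally by fragment:
  CH3COCH2 → C:3 H:5 O:1
  CH(OH) → C:1 H:2 O:1
  CH(CH(CH3)2) → C:4 H:8
  CH2 → C:1 H:2
  CH(CH2CH2CH3) → C:4 H:8
  CH3 → C:1 H:3
Element totals:
  C: 14
  H: 28
  O: 2
Molecular formula: C14H28O2.
  M = 14(12.011) + 28(1.008) + 2(15.999)
    = 168.154 + 28.224 + 31.998 = 228.376

228.38 g/mol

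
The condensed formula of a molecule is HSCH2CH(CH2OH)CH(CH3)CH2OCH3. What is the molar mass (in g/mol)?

164.26 g/mol

Atom tally by fragment:
  HSCH2 → C:1 H:3 S:1
  CH(CH2OH) → C:2 H:4 O:1
  CH(CH3) → C:2 H:4
  CH2OCH3 → C:2 H:5 O:1
Element totals:
  C: 7
  H: 16
  O: 2
  S: 1
Molecular formula: C7H16O2S.
  M = 7(12.011) + 16(1.008) + 2(15.999) + 32.06
    = 84.077 + 16.128 + 31.998 + 32.060 = 164.263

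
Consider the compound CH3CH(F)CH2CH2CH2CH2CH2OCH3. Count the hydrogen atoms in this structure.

17

Atom tally by fragment:
  CH3 → C:1 H:3
  CH(F) → C:1 H:1 F:1
  CH2 → C:1 H:2
  CH2 → C:1 H:2
  CH2 → C:1 H:2
  CH2 → C:1 H:2
  CH2OCH3 → C:2 H:5 O:1
Element totals:
  C: 8
  H: 17
  F: 1
  O: 1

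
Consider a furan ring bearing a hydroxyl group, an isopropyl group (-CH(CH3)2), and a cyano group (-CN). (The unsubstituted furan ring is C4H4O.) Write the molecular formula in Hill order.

Atom tally by fragment:
  furan ring core → C:4 H:4 O:1
  (− 3 ring H displaced by substituents)
  + OH → O:1 H:1
  + CH(CH3)2 → C:3 H:7
  + CN → C:1 N:1
Element totals:
  C: 8
  H: 9
  N: 1
  O: 2

C8H9NO2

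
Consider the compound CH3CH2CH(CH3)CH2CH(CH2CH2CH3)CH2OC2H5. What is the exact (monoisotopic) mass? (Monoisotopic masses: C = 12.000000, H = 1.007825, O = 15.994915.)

186.1984

Atom tally by fragment:
  CH3 → C:1 H:3
  CH2 → C:1 H:2
  CH(CH3) → C:2 H:4
  CH2 → C:1 H:2
  CH(CH2CH2CH3) → C:4 H:8
  CH2OC2H5 → C:3 H:7 O:1
Element totals:
  C: 12
  H: 26
  O: 1
Molecular formula: C12H26O.
  M = 12(12.0) + 26(1.007825) + 15.994915
    = 144.000000 + 26.203450 + 15.994915 = 186.198365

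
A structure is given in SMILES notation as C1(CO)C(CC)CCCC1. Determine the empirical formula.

Atom tally by fragment:
  cyclohexane ring core → C:6 H:12
  (− 2 ring H displaced by substituents)
  + CH2OH → C:1 H:3 O:1
  + C2H5 → C:2 H:5
Element totals:
  C: 9
  H: 18
  O: 1
Molecular formula: C9H18O.
gcd of subscripts (9, 18, 1) = 1, so the empirical formula equals the molecular formula.

C9H18O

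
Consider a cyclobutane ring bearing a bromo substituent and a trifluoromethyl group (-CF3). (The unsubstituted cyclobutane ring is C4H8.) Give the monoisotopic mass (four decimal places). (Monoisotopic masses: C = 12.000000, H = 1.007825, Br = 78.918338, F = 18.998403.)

Atom tally by fragment:
  cyclobutane ring core → C:4 H:8
  (− 2 ring H displaced by substituents)
  + Br → Br:1
  + CF3 → C:1 F:3
Element totals:
  C: 5
  H: 6
  Br: 1
  F: 3
Molecular formula: C5H6BrF3.
  M = 5(12.0) + 6(1.007825) + 78.918338 + 3(18.998403)
    = 60.000000 + 6.046950 + 78.918338 + 56.995209 = 201.960497

201.9605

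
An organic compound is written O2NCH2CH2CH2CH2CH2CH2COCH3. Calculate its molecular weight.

Element totals:
  C: 8
  H: 15
  N: 1
  O: 3
Molecular formula: C8H15NO3.
  M = 8(12.011) + 15(1.008) + 14.007 + 3(15.999)
    = 96.088 + 15.120 + 14.007 + 47.997 = 173.212

173.21 g/mol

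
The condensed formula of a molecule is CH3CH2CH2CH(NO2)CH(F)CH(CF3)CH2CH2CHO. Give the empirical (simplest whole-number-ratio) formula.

Element totals:
  C: 10
  H: 15
  F: 4
  N: 1
  O: 3
Molecular formula: C10H15F4NO3.
gcd of subscripts (10, 4, 15, 1, 3) = 1, so the empirical formula equals the molecular formula.

C10H15F4NO3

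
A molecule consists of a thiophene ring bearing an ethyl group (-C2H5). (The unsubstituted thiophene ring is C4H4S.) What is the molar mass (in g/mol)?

112.19 g/mol

Atom tally by fragment:
  thiophene ring core → C:4 H:4 S:1
  (− 1 ring H displaced by substituents)
  + C2H5 → C:2 H:5
Element totals:
  C: 6
  H: 8
  S: 1
Molecular formula: C6H8S.
  M = 6(12.011) + 8(1.008) + 32.06
    = 72.066 + 8.064 + 32.060 = 112.190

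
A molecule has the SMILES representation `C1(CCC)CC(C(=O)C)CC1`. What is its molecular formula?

Atom tally by fragment:
  cyclopentane ring core → C:5 H:10
  (− 2 ring H displaced by substituents)
  + CH2CH2CH3 → C:3 H:7
  + COCH3 → C:2 H:3 O:1
Element totals:
  C: 10
  H: 18
  O: 1

C10H18O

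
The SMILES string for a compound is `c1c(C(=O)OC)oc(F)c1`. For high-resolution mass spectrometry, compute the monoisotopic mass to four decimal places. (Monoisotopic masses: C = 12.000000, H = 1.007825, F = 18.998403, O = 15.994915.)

144.0223

Atom tally by fragment:
  furan ring core → C:4 H:4 O:1
  (− 2 ring H displaced by substituents)
  + COOCH3 → C:2 H:3 O:2
  + F → F:1
Element totals:
  C: 6
  H: 5
  F: 1
  O: 3
Molecular formula: C6H5FO3.
  M = 6(12.0) + 5(1.007825) + 18.998403 + 3(15.994915)
    = 72.000000 + 5.039125 + 18.998403 + 47.984745 = 144.022273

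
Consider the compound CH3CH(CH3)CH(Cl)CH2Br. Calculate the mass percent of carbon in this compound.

32.38%

Atom tally by fragment:
  CH3 → C:1 H:3
  CH(CH3) → C:2 H:4
  CH(Cl) → C:1 H:1 Cl:1
  CH2Br → C:1 H:2 Br:1
Element totals:
  C: 5
  H: 10
  Br: 1
  Cl: 1
Molecular formula: C5H10BrCl.
Molar mass = 185.489 g/mol.
Mass from C: 5 × 12.011 = 60.055 g/mol.
%C = 60.055 / 185.489 × 100 = 32.38%.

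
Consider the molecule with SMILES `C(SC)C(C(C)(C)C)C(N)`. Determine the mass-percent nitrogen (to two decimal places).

8.68%

Atom tally by fragment:
  CH3SCH2 → C:2 H:5 S:1
  CH(C(CH3)3) → C:5 H:10
  CH2NH2 → C:1 H:4 N:1
Element totals:
  C: 8
  H: 19
  N: 1
  S: 1
Molecular formula: C8H19NS.
Molar mass = 161.307 g/mol.
Mass from N: 1 × 14.007 = 14.007 g/mol.
%N = 14.007 / 161.307 × 100 = 8.68%.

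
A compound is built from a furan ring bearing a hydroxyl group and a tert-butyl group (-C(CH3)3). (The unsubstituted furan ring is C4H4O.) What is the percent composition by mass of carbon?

68.55%

Atom tally by fragment:
  furan ring core → C:4 H:4 O:1
  (− 2 ring H displaced by substituents)
  + OH → O:1 H:1
  + C(CH3)3 → C:4 H:9
Element totals:
  C: 8
  H: 12
  O: 2
Molecular formula: C8H12O2.
Molar mass = 140.182 g/mol.
Mass from C: 8 × 12.011 = 96.088 g/mol.
%C = 96.088 / 140.182 × 100 = 68.55%.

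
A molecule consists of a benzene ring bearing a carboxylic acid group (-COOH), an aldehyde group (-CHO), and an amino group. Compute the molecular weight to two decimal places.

165.15 g/mol

Atom tally by fragment:
  benzene ring core → C:6 H:6
  (− 3 ring H displaced by substituents)
  + COOH → C:1 H:1 O:2
  + CHO → C:1 H:1 O:1
  + NH2 → N:1 H:2
Element totals:
  C: 8
  H: 7
  N: 1
  O: 3
Molecular formula: C8H7NO3.
  M = 8(12.011) + 7(1.008) + 14.007 + 3(15.999)
    = 96.088 + 7.056 + 14.007 + 47.997 = 165.148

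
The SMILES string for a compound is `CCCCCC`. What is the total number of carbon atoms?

6

Atom tally by fragment:
  CH3 → C:1 H:3
  CH2 → C:1 H:2
  CH2 → C:1 H:2
  CH2 → C:1 H:2
  CH2 → C:1 H:2
  CH3 → C:1 H:3
Element totals:
  C: 6
  H: 14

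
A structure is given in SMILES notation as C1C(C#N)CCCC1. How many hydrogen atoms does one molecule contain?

11

Atom tally by fragment:
  cyclohexane ring core → C:6 H:12
  (− 1 ring H displaced by substituents)
  + CN → C:1 N:1
Element totals:
  C: 7
  H: 11
  N: 1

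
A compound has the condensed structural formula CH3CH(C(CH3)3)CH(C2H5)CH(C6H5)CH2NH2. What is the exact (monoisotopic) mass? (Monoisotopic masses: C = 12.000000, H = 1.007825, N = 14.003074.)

247.2300

Atom tally by fragment:
  CH3 → C:1 H:3
  CH(C(CH3)3) → C:5 H:10
  CH(C2H5) → C:3 H:6
  CH(C6H5) → C:7 H:6
  CH2NH2 → C:1 H:4 N:1
Element totals:
  C: 17
  H: 29
  N: 1
Molecular formula: C17H29N.
  M = 17(12.0) + 29(1.007825) + 14.003074
    = 204.000000 + 29.226925 + 14.003074 = 247.229999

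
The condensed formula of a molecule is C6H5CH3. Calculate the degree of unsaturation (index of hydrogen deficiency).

4

Atom tally by fragment:
  benzene ring core → C:6 H:6
  (− 1 ring H displaced by substituents)
  + CH3 → C:1 H:3
Element totals:
  C: 7
  H: 8
Molecular formula: C7H8.
DoU = (2C + 2 + N − H − X) / 2 = (2·7 + 2 + 0 − 8 − 0) / 2 = 4.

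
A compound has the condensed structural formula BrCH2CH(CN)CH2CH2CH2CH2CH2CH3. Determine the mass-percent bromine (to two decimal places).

36.63%

Atom tally by fragment:
  BrCH2 → C:1 H:2 Br:1
  CH(CN) → C:2 H:1 N:1
  CH2 → C:1 H:2
  CH2 → C:1 H:2
  CH2 → C:1 H:2
  CH2 → C:1 H:2
  CH2 → C:1 H:2
  CH3 → C:1 H:3
Element totals:
  C: 9
  H: 16
  Br: 1
  N: 1
Molecular formula: C9H16BrN.
Molar mass = 218.138 g/mol.
Mass from Br: 1 × 79.904 = 79.904 g/mol.
%Br = 79.904 / 218.138 × 100 = 36.63%.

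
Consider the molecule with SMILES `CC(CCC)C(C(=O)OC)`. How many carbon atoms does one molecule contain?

Atom tally by fragment:
  CH3 → C:1 H:3
  CH(CH2CH2CH3) → C:4 H:8
  CH2COOCH3 → C:3 H:5 O:2
Element totals:
  C: 8
  H: 16
  O: 2

8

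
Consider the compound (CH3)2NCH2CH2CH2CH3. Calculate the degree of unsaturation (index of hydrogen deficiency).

Atom tally by fragment:
  (CH3)2NCH2 → C:3 H:8 N:1
  CH2 → C:1 H:2
  CH2 → C:1 H:2
  CH3 → C:1 H:3
Element totals:
  C: 6
  H: 15
  N: 1
Molecular formula: C6H15N.
DoU = (2C + 2 + N − H − X) / 2 = (2·6 + 2 + 1 − 15 − 0) / 2 = 0.

0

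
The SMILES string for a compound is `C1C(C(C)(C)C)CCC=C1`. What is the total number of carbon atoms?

Atom tally by fragment:
  cyclohexene ring core → C:6 H:10
  (− 1 ring H displaced by substituents)
  + C(CH3)3 → C:4 H:9
Element totals:
  C: 10
  H: 18

10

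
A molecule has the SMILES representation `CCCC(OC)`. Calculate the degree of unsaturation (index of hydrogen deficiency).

0

Atom tally by fragment:
  CH3 → C:1 H:3
  CH2 → C:1 H:2
  CH2 → C:1 H:2
  CH2OCH3 → C:2 H:5 O:1
Element totals:
  C: 5
  H: 12
  O: 1
Molecular formula: C5H12O.
DoU = (2C + 2 + N − H − X) / 2 = (2·5 + 2 + 0 − 12 − 0) / 2 = 0.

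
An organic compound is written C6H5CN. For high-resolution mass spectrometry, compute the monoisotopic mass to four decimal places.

Atom tally by fragment:
  benzene ring core → C:6 H:6
  (− 1 ring H displaced by substituents)
  + CN → C:1 N:1
Element totals:
  C: 7
  H: 5
  N: 1
Molecular formula: C7H5N.
  M = 7(12.0) + 5(1.007825) + 14.003074
    = 84.000000 + 5.039125 + 14.003074 = 103.042199

103.0422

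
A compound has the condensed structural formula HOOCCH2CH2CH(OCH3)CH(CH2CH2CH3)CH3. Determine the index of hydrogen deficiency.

1

Atom tally by fragment:
  HOOCCH2 → C:2 H:3 O:2
  CH2 → C:1 H:2
  CH(OCH3) → C:2 H:4 O:1
  CH(CH2CH2CH3) → C:4 H:8
  CH3 → C:1 H:3
Element totals:
  C: 10
  H: 20
  O: 3
Molecular formula: C10H20O3.
DoU = (2C + 2 + N − H − X) / 2 = (2·10 + 2 + 0 − 20 − 0) / 2 = 1.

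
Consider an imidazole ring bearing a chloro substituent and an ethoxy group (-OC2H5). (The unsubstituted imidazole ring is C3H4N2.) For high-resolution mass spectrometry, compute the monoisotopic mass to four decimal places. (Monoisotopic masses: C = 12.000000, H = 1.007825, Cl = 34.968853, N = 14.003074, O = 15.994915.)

Atom tally by fragment:
  imidazole ring core → C:3 H:4 N:2
  (− 2 ring H displaced by substituents)
  + Cl → Cl:1
  + OC2H5 → C:2 H:5 O:1
Element totals:
  C: 5
  H: 7
  Cl: 1
  N: 2
  O: 1
Molecular formula: C5H7ClN2O.
  M = 5(12.0) + 7(1.007825) + 34.968853 + 2(14.003074) + 15.994915
    = 60.000000 + 7.054775 + 34.968853 + 28.006148 + 15.994915 = 146.024691

146.0247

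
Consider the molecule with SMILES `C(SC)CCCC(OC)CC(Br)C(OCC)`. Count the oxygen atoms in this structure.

Atom tally by fragment:
  CH3SCH2 → C:2 H:5 S:1
  CH2 → C:1 H:2
  CH2 → C:1 H:2
  CH2 → C:1 H:2
  CH(OCH3) → C:2 H:4 O:1
  CH2 → C:1 H:2
  CH(Br) → C:1 H:1 Br:1
  CH2OC2H5 → C:3 H:7 O:1
Element totals:
  C: 12
  H: 25
  Br: 1
  O: 2
  S: 1

2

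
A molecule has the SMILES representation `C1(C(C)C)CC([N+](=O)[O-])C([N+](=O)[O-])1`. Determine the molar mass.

Atom tally by fragment:
  cyclobutane ring core → C:4 H:8
  (− 3 ring H displaced by substituents)
  + CH(CH3)2 → C:3 H:7
  + NO2 → N:1 O:2
  + NO2 → N:1 O:2
Element totals:
  C: 7
  H: 12
  N: 2
  O: 4
Molecular formula: C7H12N2O4.
  M = 7(12.011) + 12(1.008) + 2(14.007) + 4(15.999)
    = 84.077 + 12.096 + 28.014 + 63.996 = 188.183

188.18 g/mol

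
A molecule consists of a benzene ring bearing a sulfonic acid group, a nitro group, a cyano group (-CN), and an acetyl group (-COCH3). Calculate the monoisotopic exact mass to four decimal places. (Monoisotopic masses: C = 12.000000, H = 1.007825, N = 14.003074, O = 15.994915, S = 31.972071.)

Atom tally by fragment:
  benzene ring core → C:6 H:6
  (− 4 ring H displaced by substituents)
  + SO3H → S:1 O:3 H:1
  + NO2 → N:1 O:2
  + CN → C:1 N:1
  + COCH3 → C:2 H:3 O:1
Element totals:
  C: 9
  H: 6
  N: 2
  O: 6
  S: 1
Molecular formula: C9H6N2O6S.
  M = 9(12.0) + 6(1.007825) + 2(14.003074) + 6(15.994915) + 31.972071
    = 108.000000 + 6.046950 + 28.006148 + 95.969490 + 31.972071 = 269.994659

269.9947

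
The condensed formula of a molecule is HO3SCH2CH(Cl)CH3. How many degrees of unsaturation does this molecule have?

0

Element totals:
  C: 3
  H: 7
  Cl: 1
  O: 3
  S: 1
Molecular formula: C3H7ClO3S.
DoU = (2C + 2 + N − H − X) / 2 = (2·3 + 2 + 0 − 7 − 1) / 2 = 0.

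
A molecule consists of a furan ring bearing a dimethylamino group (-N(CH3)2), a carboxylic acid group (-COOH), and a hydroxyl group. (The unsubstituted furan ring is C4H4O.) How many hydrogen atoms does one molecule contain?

9

Atom tally by fragment:
  furan ring core → C:4 H:4 O:1
  (− 3 ring H displaced by substituents)
  + N(CH3)2 → N:1 C:2 H:6
  + COOH → C:1 H:1 O:2
  + OH → O:1 H:1
Element totals:
  C: 7
  H: 9
  N: 1
  O: 4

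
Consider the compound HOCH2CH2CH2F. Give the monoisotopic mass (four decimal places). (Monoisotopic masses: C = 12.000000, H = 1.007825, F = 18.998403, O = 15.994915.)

78.0481

Atom tally by fragment:
  HOCH2 → C:1 H:3 O:1
  CH2 → C:1 H:2
  CH2F → C:1 H:2 F:1
Element totals:
  C: 3
  H: 7
  F: 1
  O: 1
Molecular formula: C3H7FO.
  M = 3(12.0) + 7(1.007825) + 18.998403 + 15.994915
    = 36.000000 + 7.054775 + 18.998403 + 15.994915 = 78.048093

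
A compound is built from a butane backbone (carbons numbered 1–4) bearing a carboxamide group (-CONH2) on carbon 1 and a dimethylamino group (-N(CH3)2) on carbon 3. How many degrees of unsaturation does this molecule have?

1

Atom tally by fragment:
  H2NOCCH2 → C:2 H:4 O:1 N:1
  CH2 → C:1 H:2
  CH(N(CH3)2) → C:3 H:7 N:1
  CH3 → C:1 H:3
Element totals:
  C: 7
  H: 16
  N: 2
  O: 1
Molecular formula: C7H16N2O.
DoU = (2C + 2 + N − H − X) / 2 = (2·7 + 2 + 2 − 16 − 0) / 2 = 1.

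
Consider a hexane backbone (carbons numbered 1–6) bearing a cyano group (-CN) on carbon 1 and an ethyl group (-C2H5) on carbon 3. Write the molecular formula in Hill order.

Atom tally by fragment:
  NCCH2 → C:2 H:2 N:1
  CH2 → C:1 H:2
  CH(C2H5) → C:3 H:6
  CH2 → C:1 H:2
  CH2 → C:1 H:2
  CH3 → C:1 H:3
Element totals:
  C: 9
  H: 17
  N: 1

C9H17N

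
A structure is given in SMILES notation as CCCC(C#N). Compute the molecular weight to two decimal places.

83.13 g/mol

Atom tally by fragment:
  CH3 → C:1 H:3
  CH2 → C:1 H:2
  CH2 → C:1 H:2
  CH2CN → C:2 H:2 N:1
Element totals:
  C: 5
  H: 9
  N: 1
Molecular formula: C5H9N.
  M = 5(12.011) + 9(1.008) + 14.007
    = 60.055 + 9.072 + 14.007 = 83.134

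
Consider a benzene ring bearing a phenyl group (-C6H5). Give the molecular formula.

C12H10

Atom tally by fragment:
  benzene ring core → C:6 H:6
  (− 1 ring H displaced by substituents)
  + C6H5 → C:6 H:5
Element totals:
  C: 12
  H: 10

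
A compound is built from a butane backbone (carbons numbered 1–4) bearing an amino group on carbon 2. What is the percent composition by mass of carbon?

Atom tally by fragment:
  CH3 → C:1 H:3
  CH(NH2) → C:1 H:3 N:1
  CH2 → C:1 H:2
  CH3 → C:1 H:3
Element totals:
  C: 4
  H: 11
  N: 1
Molecular formula: C4H11N.
Molar mass = 73.139 g/mol.
Mass from C: 4 × 12.011 = 48.044 g/mol.
%C = 48.044 / 73.139 × 100 = 65.69%.

65.69%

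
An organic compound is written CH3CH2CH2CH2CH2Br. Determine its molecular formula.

Element totals:
  C: 5
  H: 11
  Br: 1

C5H11Br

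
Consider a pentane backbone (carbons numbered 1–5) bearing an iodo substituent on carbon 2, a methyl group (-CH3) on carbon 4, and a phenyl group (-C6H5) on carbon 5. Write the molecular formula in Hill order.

Atom tally by fragment:
  CH3 → C:1 H:3
  CH(I) → C:1 H:1 I:1
  CH2 → C:1 H:2
  CH(CH3) → C:2 H:4
  CH2C6H5 → C:7 H:7
Element totals:
  C: 12
  H: 17
  I: 1

C12H17I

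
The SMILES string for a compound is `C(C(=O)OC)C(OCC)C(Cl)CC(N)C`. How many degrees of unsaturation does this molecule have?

1

Atom tally by fragment:
  CH3OOCCH2 → C:3 H:5 O:2
  CH(OC2H5) → C:3 H:6 O:1
  CH(Cl) → C:1 H:1 Cl:1
  CH2 → C:1 H:2
  CH(NH2) → C:1 H:3 N:1
  CH3 → C:1 H:3
Element totals:
  C: 10
  H: 20
  Cl: 1
  N: 1
  O: 3
Molecular formula: C10H20ClNO3.
DoU = (2C + 2 + N − H − X) / 2 = (2·10 + 2 + 1 − 20 − 1) / 2 = 1.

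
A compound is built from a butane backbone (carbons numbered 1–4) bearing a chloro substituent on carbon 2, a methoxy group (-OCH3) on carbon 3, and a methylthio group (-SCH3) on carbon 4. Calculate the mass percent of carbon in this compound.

Atom tally by fragment:
  CH3 → C:1 H:3
  CH(Cl) → C:1 H:1 Cl:1
  CH(OCH3) → C:2 H:4 O:1
  CH2SCH3 → C:2 H:5 S:1
Element totals:
  C: 6
  H: 13
  Cl: 1
  O: 1
  S: 1
Molecular formula: C6H13ClOS.
Molar mass = 168.679 g/mol.
Mass from C: 6 × 12.011 = 72.066 g/mol.
%C = 72.066 / 168.679 × 100 = 42.72%.

42.72%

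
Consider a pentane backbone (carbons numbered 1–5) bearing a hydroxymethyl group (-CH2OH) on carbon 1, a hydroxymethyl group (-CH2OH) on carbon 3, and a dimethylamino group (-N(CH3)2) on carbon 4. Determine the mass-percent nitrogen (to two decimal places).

Atom tally by fragment:
  HOCH2CH2 → C:2 H:5 O:1
  CH2 → C:1 H:2
  CH(CH2OH) → C:2 H:4 O:1
  CH(N(CH3)2) → C:3 H:7 N:1
  CH3 → C:1 H:3
Element totals:
  C: 9
  H: 21
  N: 1
  O: 2
Molecular formula: C9H21NO2.
Molar mass = 175.272 g/mol.
Mass from N: 1 × 14.007 = 14.007 g/mol.
%N = 14.007 / 175.272 × 100 = 7.99%.

7.99%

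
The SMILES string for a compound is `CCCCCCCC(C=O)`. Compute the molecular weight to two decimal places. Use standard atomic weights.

142.24 g/mol

Atom tally by fragment:
  CH3 → C:1 H:3
  CH2 → C:1 H:2
  CH2 → C:1 H:2
  CH2 → C:1 H:2
  CH2 → C:1 H:2
  CH2 → C:1 H:2
  CH2 → C:1 H:2
  CH2CHO → C:2 H:3 O:1
Element totals:
  C: 9
  H: 18
  O: 1
Molecular formula: C9H18O.
  M = 9(12.011) + 18(1.008) + 15.999
    = 108.099 + 18.144 + 15.999 = 142.242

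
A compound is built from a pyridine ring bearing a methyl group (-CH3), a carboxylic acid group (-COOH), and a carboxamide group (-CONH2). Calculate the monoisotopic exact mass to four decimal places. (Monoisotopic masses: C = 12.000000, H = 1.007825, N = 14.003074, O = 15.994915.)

Atom tally by fragment:
  pyridine ring core → C:5 H:5 N:1
  (− 3 ring H displaced by substituents)
  + CH3 → C:1 H:3
  + COOH → C:1 H:1 O:2
  + CONH2 → C:1 H:2 O:1 N:1
Element totals:
  C: 8
  H: 8
  N: 2
  O: 3
Molecular formula: C8H8N2O3.
  M = 8(12.0) + 8(1.007825) + 2(14.003074) + 3(15.994915)
    = 96.000000 + 8.062600 + 28.006148 + 47.984745 = 180.053493

180.0535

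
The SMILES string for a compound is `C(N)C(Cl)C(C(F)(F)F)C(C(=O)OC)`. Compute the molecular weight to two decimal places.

Atom tally by fragment:
  H2NCH2 → C:1 H:4 N:1
  CH(Cl) → C:1 H:1 Cl:1
  CH(CF3) → C:2 H:1 F:3
  CH2COOCH3 → C:3 H:5 O:2
Element totals:
  C: 7
  H: 11
  Cl: 1
  F: 3
  N: 1
  O: 2
Molecular formula: C7H11ClF3NO2.
  M = 7(12.011) + 11(1.008) + 35.45 + 3(18.998) + 14.007 + 2(15.999)
    = 84.077 + 11.088 + 35.450 + 56.994 + 14.007 + 31.998 = 233.614

233.61 g/mol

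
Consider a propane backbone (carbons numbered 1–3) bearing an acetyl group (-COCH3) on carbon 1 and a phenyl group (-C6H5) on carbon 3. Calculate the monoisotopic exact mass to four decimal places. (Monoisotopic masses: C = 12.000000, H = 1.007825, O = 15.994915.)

162.1045

Atom tally by fragment:
  CH3COCH2 → C:3 H:5 O:1
  CH2 → C:1 H:2
  CH2C6H5 → C:7 H:7
Element totals:
  C: 11
  H: 14
  O: 1
Molecular formula: C11H14O.
  M = 11(12.0) + 14(1.007825) + 15.994915
    = 132.000000 + 14.109550 + 15.994915 = 162.104465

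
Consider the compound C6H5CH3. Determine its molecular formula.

C7H8

Element totals:
  C: 7
  H: 8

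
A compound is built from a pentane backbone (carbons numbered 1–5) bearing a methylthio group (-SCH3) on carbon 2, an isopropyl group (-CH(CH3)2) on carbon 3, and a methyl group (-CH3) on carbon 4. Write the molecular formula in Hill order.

C10H22S

Atom tally by fragment:
  CH3 → C:1 H:3
  CH(SCH3) → C:2 H:4 S:1
  CH(CH(CH3)2) → C:4 H:8
  CH(CH3) → C:2 H:4
  CH3 → C:1 H:3
Element totals:
  C: 10
  H: 22
  S: 1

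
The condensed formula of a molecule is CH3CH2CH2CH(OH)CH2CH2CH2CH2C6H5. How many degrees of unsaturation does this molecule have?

Element totals:
  C: 14
  H: 22
  O: 1
Molecular formula: C14H22O.
DoU = (2C + 2 + N − H − X) / 2 = (2·14 + 2 + 0 − 22 − 0) / 2 = 4.

4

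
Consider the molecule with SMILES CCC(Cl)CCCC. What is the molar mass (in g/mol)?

134.65 g/mol

Atom tally by fragment:
  CH3 → C:1 H:3
  CH2 → C:1 H:2
  CH(Cl) → C:1 H:1 Cl:1
  CH2 → C:1 H:2
  CH2 → C:1 H:2
  CH2 → C:1 H:2
  CH3 → C:1 H:3
Element totals:
  C: 7
  H: 15
  Cl: 1
Molecular formula: C7H15Cl.
  M = 7(12.011) + 15(1.008) + 35.45
    = 84.077 + 15.120 + 35.450 = 134.647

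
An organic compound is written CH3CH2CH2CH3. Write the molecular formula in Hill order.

Atom tally by fragment:
  CH3 → C:1 H:3
  CH2 → C:1 H:2
  CH2 → C:1 H:2
  CH3 → C:1 H:3
Element totals:
  C: 4
  H: 10

C4H10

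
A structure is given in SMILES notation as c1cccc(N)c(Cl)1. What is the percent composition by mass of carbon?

56.49%

Atom tally by fragment:
  benzene ring core → C:6 H:6
  (− 2 ring H displaced by substituents)
  + NH2 → N:1 H:2
  + Cl → Cl:1
Element totals:
  C: 6
  H: 6
  Cl: 1
  N: 1
Molecular formula: C6H6ClN.
Molar mass = 127.571 g/mol.
Mass from C: 6 × 12.011 = 72.066 g/mol.
%C = 72.066 / 127.571 × 100 = 56.49%.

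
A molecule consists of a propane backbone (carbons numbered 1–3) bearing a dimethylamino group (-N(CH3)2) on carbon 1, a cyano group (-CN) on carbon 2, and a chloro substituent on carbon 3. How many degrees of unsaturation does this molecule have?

2

Atom tally by fragment:
  (CH3)2NCH2 → C:3 H:8 N:1
  CH(CN) → C:2 H:1 N:1
  CH2Cl → C:1 H:2 Cl:1
Element totals:
  C: 6
  H: 11
  Cl: 1
  N: 2
Molecular formula: C6H11ClN2.
DoU = (2C + 2 + N − H − X) / 2 = (2·6 + 2 + 2 − 11 − 1) / 2 = 2.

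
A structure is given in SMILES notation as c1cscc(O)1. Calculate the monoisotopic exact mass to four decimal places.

Atom tally by fragment:
  thiophene ring core → C:4 H:4 S:1
  (− 1 ring H displaced by substituents)
  + OH → O:1 H:1
Element totals:
  C: 4
  H: 4
  O: 1
  S: 1
Molecular formula: C4H4OS.
  M = 4(12.0) + 4(1.007825) + 15.994915 + 31.972071
    = 48.000000 + 4.031300 + 15.994915 + 31.972071 = 99.998286

99.9983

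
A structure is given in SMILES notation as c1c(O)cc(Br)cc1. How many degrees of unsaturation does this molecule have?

4

Atom tally by fragment:
  benzene ring core → C:6 H:6
  (− 2 ring H displaced by substituents)
  + OH → O:1 H:1
  + Br → Br:1
Element totals:
  C: 6
  H: 5
  Br: 1
  O: 1
Molecular formula: C6H5BrO.
DoU = (2C + 2 + N − H − X) / 2 = (2·6 + 2 + 0 − 5 − 1) / 2 = 4.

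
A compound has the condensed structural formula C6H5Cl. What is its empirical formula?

Element totals:
  C: 6
  H: 5
  Cl: 1
Molecular formula: C6H5Cl.
gcd of subscripts (6, 1, 5) = 1, so the empirical formula equals the molecular formula.

C6H5Cl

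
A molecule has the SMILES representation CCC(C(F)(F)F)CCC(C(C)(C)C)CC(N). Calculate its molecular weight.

253.35 g/mol

Atom tally by fragment:
  CH3 → C:1 H:3
  CH2 → C:1 H:2
  CH(CF3) → C:2 H:1 F:3
  CH2 → C:1 H:2
  CH2 → C:1 H:2
  CH(C(CH3)3) → C:5 H:10
  CH2 → C:1 H:2
  CH2NH2 → C:1 H:4 N:1
Element totals:
  C: 13
  H: 26
  F: 3
  N: 1
Molecular formula: C13H26F3N.
  M = 13(12.011) + 26(1.008) + 3(18.998) + 14.007
    = 156.143 + 26.208 + 56.994 + 14.007 = 253.352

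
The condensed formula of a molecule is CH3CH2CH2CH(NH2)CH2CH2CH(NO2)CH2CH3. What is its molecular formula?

Element totals:
  C: 9
  H: 20
  N: 2
  O: 2

C9H20N2O2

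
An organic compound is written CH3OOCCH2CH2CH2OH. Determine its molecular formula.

C5H10O3

Element totals:
  C: 5
  H: 10
  O: 3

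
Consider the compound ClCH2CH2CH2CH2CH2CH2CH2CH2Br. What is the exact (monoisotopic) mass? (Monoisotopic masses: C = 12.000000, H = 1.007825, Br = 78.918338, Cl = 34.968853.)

Atom tally by fragment:
  ClCH2 → C:1 H:2 Cl:1
  CH2 → C:1 H:2
  CH2 → C:1 H:2
  CH2 → C:1 H:2
  CH2 → C:1 H:2
  CH2 → C:1 H:2
  CH2 → C:1 H:2
  CH2Br → C:1 H:2 Br:1
Element totals:
  C: 8
  H: 16
  Br: 1
  Cl: 1
Molecular formula: C8H16BrCl.
  M = 8(12.0) + 16(1.007825) + 78.918338 + 34.968853
    = 96.000000 + 16.125200 + 78.918338 + 34.968853 = 226.012391

226.0124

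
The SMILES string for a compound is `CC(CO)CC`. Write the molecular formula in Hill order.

C5H12O

Atom tally by fragment:
  CH3 → C:1 H:3
  CH(CH2OH) → C:2 H:4 O:1
  CH2 → C:1 H:2
  CH3 → C:1 H:3
Element totals:
  C: 5
  H: 12
  O: 1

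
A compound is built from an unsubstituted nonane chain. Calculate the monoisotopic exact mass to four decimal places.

Atom tally by fragment:
  CH3 → C:1 H:3
  CH2 → C:1 H:2
  CH2 → C:1 H:2
  CH2 → C:1 H:2
  CH2 → C:1 H:2
  CH2 → C:1 H:2
  CH2 → C:1 H:2
  CH2 → C:1 H:2
  CH3 → C:1 H:3
Element totals:
  C: 9
  H: 20
Molecular formula: C9H20.
  M = 9(12.0) + 20(1.007825)
    = 108.000000 + 20.156500 = 128.156500

128.1565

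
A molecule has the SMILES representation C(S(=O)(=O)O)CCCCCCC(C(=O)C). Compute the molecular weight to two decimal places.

236.33 g/mol

Atom tally by fragment:
  HO3SCH2 → C:1 H:3 S:1 O:3
  CH2 → C:1 H:2
  CH2 → C:1 H:2
  CH2 → C:1 H:2
  CH2 → C:1 H:2
  CH2 → C:1 H:2
  CH2 → C:1 H:2
  CH2COCH3 → C:3 H:5 O:1
Element totals:
  C: 10
  H: 20
  O: 4
  S: 1
Molecular formula: C10H20O4S.
  M = 10(12.011) + 20(1.008) + 4(15.999) + 32.06
    = 120.110 + 20.160 + 63.996 + 32.060 = 236.326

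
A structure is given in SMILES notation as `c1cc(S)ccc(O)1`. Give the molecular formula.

C6H6OS

Atom tally by fragment:
  benzene ring core → C:6 H:6
  (− 2 ring H displaced by substituents)
  + SH → S:1 H:1
  + OH → O:1 H:1
Element totals:
  C: 6
  H: 6
  O: 1
  S: 1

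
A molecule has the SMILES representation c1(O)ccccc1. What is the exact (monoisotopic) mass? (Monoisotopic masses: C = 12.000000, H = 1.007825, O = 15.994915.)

Atom tally by fragment:
  benzene ring core → C:6 H:6
  (− 1 ring H displaced by substituents)
  + OH → O:1 H:1
Element totals:
  C: 6
  H: 6
  O: 1
Molecular formula: C6H6O.
  M = 6(12.0) + 6(1.007825) + 15.994915
    = 72.000000 + 6.046950 + 15.994915 = 94.041865

94.0419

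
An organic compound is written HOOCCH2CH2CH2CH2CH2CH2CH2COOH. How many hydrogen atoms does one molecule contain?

Element totals:
  C: 9
  H: 16
  O: 4

16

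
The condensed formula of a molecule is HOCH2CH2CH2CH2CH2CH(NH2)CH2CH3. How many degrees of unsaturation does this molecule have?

Atom tally by fragment:
  HOCH2CH2 → C:2 H:5 O:1
  CH2 → C:1 H:2
  CH2 → C:1 H:2
  CH2 → C:1 H:2
  CH(NH2) → C:1 H:3 N:1
  CH2 → C:1 H:2
  CH3 → C:1 H:3
Element totals:
  C: 8
  H: 19
  N: 1
  O: 1
Molecular formula: C8H19NO.
DoU = (2C + 2 + N − H − X) / 2 = (2·8 + 2 + 1 − 19 − 0) / 2 = 0.

0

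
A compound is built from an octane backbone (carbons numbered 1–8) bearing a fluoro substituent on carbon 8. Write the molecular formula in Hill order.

C8H17F

Atom tally by fragment:
  CH3 → C:1 H:3
  CH2 → C:1 H:2
  CH2 → C:1 H:2
  CH2 → C:1 H:2
  CH2 → C:1 H:2
  CH2 → C:1 H:2
  CH2 → C:1 H:2
  CH2F → C:1 H:2 F:1
Element totals:
  C: 8
  H: 17
  F: 1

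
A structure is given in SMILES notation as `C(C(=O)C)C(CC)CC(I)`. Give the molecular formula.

Atom tally by fragment:
  CH3COCH2 → C:3 H:5 O:1
  CH(C2H5) → C:3 H:6
  CH2 → C:1 H:2
  CH2I → C:1 H:2 I:1
Element totals:
  C: 8
  H: 15
  I: 1
  O: 1

C8H15IO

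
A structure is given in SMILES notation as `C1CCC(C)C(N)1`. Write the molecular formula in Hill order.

Atom tally by fragment:
  cyclopentane ring core → C:5 H:10
  (− 2 ring H displaced by substituents)
  + CH3 → C:1 H:3
  + NH2 → N:1 H:2
Element totals:
  C: 6
  H: 13
  N: 1

C6H13N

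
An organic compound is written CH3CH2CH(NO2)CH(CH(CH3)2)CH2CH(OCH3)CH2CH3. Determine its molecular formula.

C12H25NO3

Element totals:
  C: 12
  H: 25
  N: 1
  O: 3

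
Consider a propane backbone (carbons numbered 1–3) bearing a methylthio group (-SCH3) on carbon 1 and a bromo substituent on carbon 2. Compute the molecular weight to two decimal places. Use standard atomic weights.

169.08 g/mol

Atom tally by fragment:
  CH3SCH2 → C:2 H:5 S:1
  CH(Br) → C:1 H:1 Br:1
  CH3 → C:1 H:3
Element totals:
  C: 4
  H: 9
  Br: 1
  S: 1
Molecular formula: C4H9BrS.
  M = 4(12.011) + 9(1.008) + 79.904 + 32.06
    = 48.044 + 9.072 + 79.904 + 32.060 = 169.080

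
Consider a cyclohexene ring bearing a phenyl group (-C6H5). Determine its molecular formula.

Atom tally by fragment:
  cyclohexene ring core → C:6 H:10
  (− 1 ring H displaced by substituents)
  + C6H5 → C:6 H:5
Element totals:
  C: 12
  H: 14

C12H14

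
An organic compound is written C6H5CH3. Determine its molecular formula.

Element totals:
  C: 7
  H: 8

C7H8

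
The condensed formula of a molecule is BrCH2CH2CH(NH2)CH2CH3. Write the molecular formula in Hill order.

Atom tally by fragment:
  BrCH2 → C:1 H:2 Br:1
  CH2 → C:1 H:2
  CH(NH2) → C:1 H:3 N:1
  CH2 → C:1 H:2
  CH3 → C:1 H:3
Element totals:
  C: 5
  H: 12
  Br: 1
  N: 1

C5H12BrN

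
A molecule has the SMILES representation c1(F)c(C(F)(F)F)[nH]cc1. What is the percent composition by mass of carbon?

Atom tally by fragment:
  pyrrole ring core → C:4 H:5 N:1
  (− 2 ring H displaced by substituents)
  + F → F:1
  + CF3 → C:1 F:3
Element totals:
  C: 5
  H: 3
  F: 4
  N: 1
Molecular formula: C5H3F4N.
Molar mass = 153.078 g/mol.
Mass from C: 5 × 12.011 = 60.055 g/mol.
%C = 60.055 / 153.078 × 100 = 39.23%.

39.23%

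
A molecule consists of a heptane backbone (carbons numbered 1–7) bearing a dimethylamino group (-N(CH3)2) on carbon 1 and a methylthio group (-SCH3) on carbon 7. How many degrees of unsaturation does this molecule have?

0

Atom tally by fragment:
  (CH3)2NCH2 → C:3 H:8 N:1
  CH2 → C:1 H:2
  CH2 → C:1 H:2
  CH2 → C:1 H:2
  CH2 → C:1 H:2
  CH2 → C:1 H:2
  CH2SCH3 → C:2 H:5 S:1
Element totals:
  C: 10
  H: 23
  N: 1
  S: 1
Molecular formula: C10H23NS.
DoU = (2C + 2 + N − H − X) / 2 = (2·10 + 2 + 1 − 23 − 0) / 2 = 0.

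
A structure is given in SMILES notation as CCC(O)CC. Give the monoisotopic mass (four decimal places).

88.0888

Atom tally by fragment:
  CH3 → C:1 H:3
  CH2 → C:1 H:2
  CH(OH) → C:1 H:2 O:1
  CH2 → C:1 H:2
  CH3 → C:1 H:3
Element totals:
  C: 5
  H: 12
  O: 1
Molecular formula: C5H12O.
  M = 5(12.0) + 12(1.007825) + 15.994915
    = 60.000000 + 12.093900 + 15.994915 = 88.088815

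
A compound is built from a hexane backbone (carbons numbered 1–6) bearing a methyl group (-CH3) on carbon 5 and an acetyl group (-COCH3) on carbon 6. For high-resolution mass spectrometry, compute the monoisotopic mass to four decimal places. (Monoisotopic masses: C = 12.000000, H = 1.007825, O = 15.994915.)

Atom tally by fragment:
  CH3 → C:1 H:3
  CH2 → C:1 H:2
  CH2 → C:1 H:2
  CH2 → C:1 H:2
  CH(CH3) → C:2 H:4
  CH2COCH3 → C:3 H:5 O:1
Element totals:
  C: 9
  H: 18
  O: 1
Molecular formula: C9H18O.
  M = 9(12.0) + 18(1.007825) + 15.994915
    = 108.000000 + 18.140850 + 15.994915 = 142.135765

142.1358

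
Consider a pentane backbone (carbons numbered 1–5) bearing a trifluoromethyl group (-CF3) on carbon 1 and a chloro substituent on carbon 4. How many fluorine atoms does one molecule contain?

Atom tally by fragment:
  F3CCH2 → C:2 H:2 F:3
  CH2 → C:1 H:2
  CH2 → C:1 H:2
  CH(Cl) → C:1 H:1 Cl:1
  CH3 → C:1 H:3
Element totals:
  C: 6
  H: 10
  Cl: 1
  F: 3

3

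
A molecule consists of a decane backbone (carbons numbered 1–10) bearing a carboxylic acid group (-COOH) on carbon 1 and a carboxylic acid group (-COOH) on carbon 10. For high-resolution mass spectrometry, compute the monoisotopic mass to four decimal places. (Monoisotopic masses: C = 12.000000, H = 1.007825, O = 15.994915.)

Atom tally by fragment:
  HOOCCH2 → C:2 H:3 O:2
  CH2 → C:1 H:2
  CH2 → C:1 H:2
  CH2 → C:1 H:2
  CH2 → C:1 H:2
  CH2 → C:1 H:2
  CH2 → C:1 H:2
  CH2 → C:1 H:2
  CH2 → C:1 H:2
  CH2COOH → C:2 H:3 O:2
Element totals:
  C: 12
  H: 22
  O: 4
Molecular formula: C12H22O4.
  M = 12(12.0) + 22(1.007825) + 4(15.994915)
    = 144.000000 + 22.172150 + 63.979660 = 230.151810

230.1518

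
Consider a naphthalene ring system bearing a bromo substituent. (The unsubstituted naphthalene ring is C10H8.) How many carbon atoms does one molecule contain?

10

Atom tally by fragment:
  naphthalene ring system core → C:10 H:8
  (− 1 ring H displaced by substituents)
  + Br → Br:1
Element totals:
  C: 10
  H: 7
  Br: 1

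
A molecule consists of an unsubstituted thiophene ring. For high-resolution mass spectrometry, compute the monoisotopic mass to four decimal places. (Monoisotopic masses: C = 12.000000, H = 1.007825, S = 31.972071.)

84.0034

Atom tally by fragment:
  thiophene ring core → C:4 H:4 S:1
Element totals:
  C: 4
  H: 4
  S: 1
Molecular formula: C4H4S.
  M = 4(12.0) + 4(1.007825) + 31.972071
    = 48.000000 + 4.031300 + 31.972071 = 84.003371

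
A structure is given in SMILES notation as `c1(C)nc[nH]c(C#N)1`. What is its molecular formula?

C5H5N3

Atom tally by fragment:
  imidazole ring core → C:3 H:4 N:2
  (− 2 ring H displaced by substituents)
  + CH3 → C:1 H:3
  + CN → C:1 N:1
Element totals:
  C: 5
  H: 5
  N: 3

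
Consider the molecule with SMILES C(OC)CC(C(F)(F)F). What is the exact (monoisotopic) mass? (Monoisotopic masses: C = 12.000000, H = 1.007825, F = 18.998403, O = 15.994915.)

Atom tally by fragment:
  CH3OCH2 → C:2 H:5 O:1
  CH2 → C:1 H:2
  CH2CF3 → C:2 H:2 F:3
Element totals:
  C: 5
  H: 9
  F: 3
  O: 1
Molecular formula: C5H9F3O.
  M = 5(12.0) + 9(1.007825) + 3(18.998403) + 15.994915
    = 60.000000 + 9.070425 + 56.995209 + 15.994915 = 142.060549

142.0605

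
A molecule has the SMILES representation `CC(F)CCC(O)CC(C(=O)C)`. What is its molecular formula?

C9H17FO2

Atom tally by fragment:
  CH3 → C:1 H:3
  CH(F) → C:1 H:1 F:1
  CH2 → C:1 H:2
  CH2 → C:1 H:2
  CH(OH) → C:1 H:2 O:1
  CH2 → C:1 H:2
  CH2COCH3 → C:3 H:5 O:1
Element totals:
  C: 9
  H: 17
  F: 1
  O: 2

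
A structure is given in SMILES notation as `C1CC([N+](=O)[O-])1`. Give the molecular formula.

C3H5NO2

Atom tally by fragment:
  cyclopropane ring core → C:3 H:6
  (− 1 ring H displaced by substituents)
  + NO2 → N:1 O:2
Element totals:
  C: 3
  H: 5
  N: 1
  O: 2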